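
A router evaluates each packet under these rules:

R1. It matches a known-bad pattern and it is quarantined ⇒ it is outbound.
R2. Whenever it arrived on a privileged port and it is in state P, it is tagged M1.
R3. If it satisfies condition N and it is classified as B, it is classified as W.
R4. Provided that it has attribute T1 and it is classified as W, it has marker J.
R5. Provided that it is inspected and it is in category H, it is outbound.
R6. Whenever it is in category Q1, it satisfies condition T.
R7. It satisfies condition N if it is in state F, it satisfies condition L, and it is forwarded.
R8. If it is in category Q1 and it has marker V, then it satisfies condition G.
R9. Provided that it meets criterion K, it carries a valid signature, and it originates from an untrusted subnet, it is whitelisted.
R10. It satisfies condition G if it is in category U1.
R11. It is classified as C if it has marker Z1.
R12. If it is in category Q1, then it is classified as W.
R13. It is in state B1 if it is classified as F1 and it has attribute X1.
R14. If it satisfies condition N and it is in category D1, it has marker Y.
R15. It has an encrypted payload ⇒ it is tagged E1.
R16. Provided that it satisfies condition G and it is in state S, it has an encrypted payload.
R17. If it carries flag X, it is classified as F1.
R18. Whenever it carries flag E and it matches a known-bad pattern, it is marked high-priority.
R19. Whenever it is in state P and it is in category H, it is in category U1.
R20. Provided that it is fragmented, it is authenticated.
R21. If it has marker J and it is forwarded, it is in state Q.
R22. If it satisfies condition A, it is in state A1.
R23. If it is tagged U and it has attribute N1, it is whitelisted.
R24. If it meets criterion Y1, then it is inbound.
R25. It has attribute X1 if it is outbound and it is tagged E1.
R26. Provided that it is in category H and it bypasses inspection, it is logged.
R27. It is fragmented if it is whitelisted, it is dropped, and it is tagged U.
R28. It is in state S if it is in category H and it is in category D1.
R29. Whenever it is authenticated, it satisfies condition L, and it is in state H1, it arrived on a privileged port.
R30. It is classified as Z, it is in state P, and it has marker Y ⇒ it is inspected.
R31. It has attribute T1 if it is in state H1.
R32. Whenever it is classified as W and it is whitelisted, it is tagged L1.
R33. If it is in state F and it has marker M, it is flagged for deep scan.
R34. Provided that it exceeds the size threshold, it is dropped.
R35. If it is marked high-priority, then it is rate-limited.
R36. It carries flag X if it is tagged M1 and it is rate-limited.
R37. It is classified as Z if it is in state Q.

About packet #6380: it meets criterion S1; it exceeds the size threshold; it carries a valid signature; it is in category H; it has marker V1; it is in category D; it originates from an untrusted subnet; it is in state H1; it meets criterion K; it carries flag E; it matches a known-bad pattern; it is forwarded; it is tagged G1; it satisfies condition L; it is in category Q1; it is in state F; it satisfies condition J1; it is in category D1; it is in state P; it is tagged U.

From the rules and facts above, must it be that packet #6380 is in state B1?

Yes

By R7 (it is in state F, it satisfies condition L, it is forwarded): it satisfies condition N.
By R9 (it meets criterion K, it carries a valid signature, it originates from an untrusted subnet): it is whitelisted.
By R12 (it is in category Q1): it is classified as W.
By R14 (it satisfies condition N, it is in category D1): it has marker Y.
By R18 (it carries flag E, it matches a known-bad pattern): it is marked high-priority.
By R19 (it is in state P, it is in category H): it is in category U1.
By R28 (it is in category H, it is in category D1): it is in state S.
By R31 (it is in state H1): it has attribute T1.
By R34 (it exceeds the size threshold): it is dropped.
By R35 (it is marked high-priority): it is rate-limited.
By R4 (it has attribute T1, it is classified as W): it has marker J.
By R10 (it is in category U1): it satisfies condition G.
By R16 (it satisfies condition G, it is in state S): it has an encrypted payload.
By R21 (it has marker J, it is forwarded): it is in state Q.
By R27 (it is whitelisted, it is dropped, it is tagged U): it is fragmented.
By R37 (it is in state Q): it is classified as Z.
By R15 (it has an encrypted payload): it is tagged E1.
By R20 (it is fragmented): it is authenticated.
By R29 (it is authenticated, it satisfies condition L, it is in state H1): it arrived on a privileged port.
By R30 (it is classified as Z, it is in state P, it has marker Y): it is inspected.
By R2 (it arrived on a privileged port, it is in state P): it is tagged M1.
By R5 (it is inspected, it is in category H): it is outbound.
By R25 (it is outbound, it is tagged E1): it has attribute X1.
By R36 (it is tagged M1, it is rate-limited): it carries flag X.
By R17 (it carries flag X): it is classified as F1.
By R13 (it is classified as F1, it has attribute X1): it is in state B1.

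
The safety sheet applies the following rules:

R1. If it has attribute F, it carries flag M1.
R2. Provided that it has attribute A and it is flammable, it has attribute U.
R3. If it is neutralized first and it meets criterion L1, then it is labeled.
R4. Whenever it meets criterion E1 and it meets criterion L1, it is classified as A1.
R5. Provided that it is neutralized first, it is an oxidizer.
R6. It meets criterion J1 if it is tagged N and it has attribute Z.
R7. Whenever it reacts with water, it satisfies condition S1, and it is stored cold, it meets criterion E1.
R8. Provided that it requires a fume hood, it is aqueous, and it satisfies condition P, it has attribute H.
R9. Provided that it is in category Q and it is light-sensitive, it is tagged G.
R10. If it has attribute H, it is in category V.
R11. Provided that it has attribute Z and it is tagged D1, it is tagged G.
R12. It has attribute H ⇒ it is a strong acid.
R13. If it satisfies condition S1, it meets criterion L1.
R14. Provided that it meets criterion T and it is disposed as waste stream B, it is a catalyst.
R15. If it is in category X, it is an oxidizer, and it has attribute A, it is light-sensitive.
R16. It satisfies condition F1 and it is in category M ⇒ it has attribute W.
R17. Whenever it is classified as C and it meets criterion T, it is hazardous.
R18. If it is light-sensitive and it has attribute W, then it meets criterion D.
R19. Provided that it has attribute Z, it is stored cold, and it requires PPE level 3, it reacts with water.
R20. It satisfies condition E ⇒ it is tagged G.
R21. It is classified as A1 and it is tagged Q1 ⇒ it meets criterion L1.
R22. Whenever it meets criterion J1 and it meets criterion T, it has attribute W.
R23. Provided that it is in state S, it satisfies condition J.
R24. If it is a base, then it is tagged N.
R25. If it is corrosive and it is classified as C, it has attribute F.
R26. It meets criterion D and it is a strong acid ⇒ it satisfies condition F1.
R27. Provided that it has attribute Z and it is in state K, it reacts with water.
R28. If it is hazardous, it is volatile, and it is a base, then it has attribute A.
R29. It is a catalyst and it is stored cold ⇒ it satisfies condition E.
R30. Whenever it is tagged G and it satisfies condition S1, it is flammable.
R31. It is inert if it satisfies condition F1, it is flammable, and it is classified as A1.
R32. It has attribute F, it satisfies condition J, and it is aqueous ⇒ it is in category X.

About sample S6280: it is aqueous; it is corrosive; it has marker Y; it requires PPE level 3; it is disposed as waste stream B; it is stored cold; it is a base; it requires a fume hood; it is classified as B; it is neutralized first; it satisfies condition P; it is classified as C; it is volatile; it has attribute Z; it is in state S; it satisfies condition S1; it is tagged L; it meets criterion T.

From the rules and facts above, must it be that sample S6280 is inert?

By R5 (it is neutralized first): it is an oxidizer.
By R8 (it requires a fume hood, it is aqueous, it satisfies condition P): it has attribute H.
By R12 (it has attribute H): it is a strong acid.
By R13 (it satisfies condition S1): it meets criterion L1.
By R14 (it meets criterion T, it is disposed as waste stream B): it is a catalyst.
By R17 (it is classified as C, it meets criterion T): it is hazardous.
By R19 (it has attribute Z, it is stored cold, it requires PPE level 3): it reacts with water.
By R23 (it is in state S): it satisfies condition J.
By R24 (it is a base): it is tagged N.
By R25 (it is corrosive, it is classified as C): it has attribute F.
By R28 (it is hazardous, it is volatile, it is a base): it has attribute A.
By R29 (it is a catalyst, it is stored cold): it satisfies condition E.
By R32 (it has attribute F, it satisfies condition J, it is aqueous): it is in category X.
By R6 (it is tagged N, it has attribute Z): it meets criterion J1.
By R7 (it reacts with water, it satisfies condition S1, it is stored cold): it meets criterion E1.
By R15 (it is in category X, it is an oxidizer, it has attribute A): it is light-sensitive.
By R20 (it satisfies condition E): it is tagged G.
By R22 (it meets criterion J1, it meets criterion T): it has attribute W.
By R30 (it is tagged G, it satisfies condition S1): it is flammable.
By R4 (it meets criterion E1, it meets criterion L1): it is classified as A1.
By R18 (it is light-sensitive, it has attribute W): it meets criterion D.
By R26 (it meets criterion D, it is a strong acid): it satisfies condition F1.
By R31 (it satisfies condition F1, it is flammable, it is classified as A1): it is inert.

Yes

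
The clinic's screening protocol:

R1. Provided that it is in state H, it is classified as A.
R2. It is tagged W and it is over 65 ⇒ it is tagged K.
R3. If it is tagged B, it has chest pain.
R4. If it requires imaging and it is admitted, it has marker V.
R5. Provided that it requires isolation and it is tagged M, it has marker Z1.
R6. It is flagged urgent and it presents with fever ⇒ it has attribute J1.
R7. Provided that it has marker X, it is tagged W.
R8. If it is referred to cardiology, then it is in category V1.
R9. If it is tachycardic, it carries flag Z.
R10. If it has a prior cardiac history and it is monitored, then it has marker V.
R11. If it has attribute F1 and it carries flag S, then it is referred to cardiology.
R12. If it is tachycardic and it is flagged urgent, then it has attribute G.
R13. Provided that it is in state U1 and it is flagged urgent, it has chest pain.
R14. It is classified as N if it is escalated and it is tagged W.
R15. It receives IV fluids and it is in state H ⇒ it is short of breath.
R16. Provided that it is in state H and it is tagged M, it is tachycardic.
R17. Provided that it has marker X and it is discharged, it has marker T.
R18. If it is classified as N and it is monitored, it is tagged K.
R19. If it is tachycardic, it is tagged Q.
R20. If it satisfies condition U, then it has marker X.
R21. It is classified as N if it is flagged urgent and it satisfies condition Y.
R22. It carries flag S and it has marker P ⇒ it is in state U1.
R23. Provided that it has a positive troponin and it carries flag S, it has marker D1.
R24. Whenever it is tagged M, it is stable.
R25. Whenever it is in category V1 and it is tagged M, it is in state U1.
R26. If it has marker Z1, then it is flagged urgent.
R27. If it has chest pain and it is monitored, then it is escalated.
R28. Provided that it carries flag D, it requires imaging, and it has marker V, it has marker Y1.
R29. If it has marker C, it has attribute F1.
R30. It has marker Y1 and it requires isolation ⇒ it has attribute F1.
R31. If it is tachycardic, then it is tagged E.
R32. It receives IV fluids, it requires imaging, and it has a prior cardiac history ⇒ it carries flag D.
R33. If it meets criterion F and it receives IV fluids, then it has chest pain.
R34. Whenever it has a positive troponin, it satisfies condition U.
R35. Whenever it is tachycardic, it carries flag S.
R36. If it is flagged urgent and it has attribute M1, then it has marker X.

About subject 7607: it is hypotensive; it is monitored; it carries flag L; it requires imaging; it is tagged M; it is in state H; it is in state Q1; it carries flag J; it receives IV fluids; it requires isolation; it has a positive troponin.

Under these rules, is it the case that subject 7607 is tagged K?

Forward chaining from the given facts derives: is classified as A, has marker Z1, is short of breath, is tachycardic, is tagged Q, is stable, is flagged urgent, is tagged E, satisfies condition U, carries flag S, carries flag Z, has attribute G, has marker X, has marker D1, is tagged W.
Rules concluding "it is tagged K": R2 needs "it is over 65"; R18 needs "it is classified as N" — none of these are established.

No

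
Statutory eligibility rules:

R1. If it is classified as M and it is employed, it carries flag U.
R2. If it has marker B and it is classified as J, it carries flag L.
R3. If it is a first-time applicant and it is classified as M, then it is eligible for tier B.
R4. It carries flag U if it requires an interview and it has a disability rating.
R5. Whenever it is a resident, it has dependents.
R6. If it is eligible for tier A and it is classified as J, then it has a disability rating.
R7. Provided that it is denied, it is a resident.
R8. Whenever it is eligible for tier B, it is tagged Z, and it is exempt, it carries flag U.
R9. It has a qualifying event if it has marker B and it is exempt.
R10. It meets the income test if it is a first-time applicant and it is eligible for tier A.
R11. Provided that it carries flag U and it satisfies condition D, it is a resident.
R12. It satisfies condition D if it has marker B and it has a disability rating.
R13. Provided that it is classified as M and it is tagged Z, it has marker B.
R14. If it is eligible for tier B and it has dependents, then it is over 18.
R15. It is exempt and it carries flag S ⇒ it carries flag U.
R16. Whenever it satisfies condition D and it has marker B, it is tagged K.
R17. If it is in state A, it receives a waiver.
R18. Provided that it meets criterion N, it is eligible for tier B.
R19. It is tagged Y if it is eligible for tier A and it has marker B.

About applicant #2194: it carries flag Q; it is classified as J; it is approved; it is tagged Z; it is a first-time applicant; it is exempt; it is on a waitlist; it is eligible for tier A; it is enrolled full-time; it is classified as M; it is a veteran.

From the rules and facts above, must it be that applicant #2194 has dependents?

By R3 (it is a first-time applicant, it is classified as M): it is eligible for tier B.
By R6 (it is eligible for tier A, it is classified as J): it has a disability rating.
By R8 (it is eligible for tier B, it is tagged Z, it is exempt): it carries flag U.
By R13 (it is classified as M, it is tagged Z): it has marker B.
By R12 (it has marker B, it has a disability rating): it satisfies condition D.
By R11 (it carries flag U, it satisfies condition D): it is a resident.
By R5 (it is a resident): it has dependents.

Yes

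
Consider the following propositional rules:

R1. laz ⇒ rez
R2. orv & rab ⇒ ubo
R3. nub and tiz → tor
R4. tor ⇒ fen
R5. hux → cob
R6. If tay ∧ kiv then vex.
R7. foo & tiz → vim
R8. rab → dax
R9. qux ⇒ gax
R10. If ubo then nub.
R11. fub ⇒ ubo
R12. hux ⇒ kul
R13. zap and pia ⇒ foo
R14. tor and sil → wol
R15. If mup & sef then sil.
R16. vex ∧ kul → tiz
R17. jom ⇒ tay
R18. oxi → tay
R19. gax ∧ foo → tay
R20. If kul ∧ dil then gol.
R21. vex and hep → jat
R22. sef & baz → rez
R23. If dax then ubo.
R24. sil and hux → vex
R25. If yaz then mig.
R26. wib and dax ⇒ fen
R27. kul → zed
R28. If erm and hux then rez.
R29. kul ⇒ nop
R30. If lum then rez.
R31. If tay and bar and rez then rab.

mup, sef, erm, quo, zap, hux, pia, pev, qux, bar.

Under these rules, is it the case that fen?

Yes

gax  (by R9: qux)
kul  (by R12: hux)
foo  (by R13: zap, pia)
sil  (by R15: mup, sef)
tay  (by R19: gax, foo)
vex  (by R24: sil, hux)
rez  (by R28: erm, hux)
rab  (by R31: tay, bar, rez)
dax  (by R8: rab)
tiz  (by R16: vex, kul)
ubo  (by R23: dax)
nub  (by R10: ubo)
tor  (by R3: nub, tiz)
fen  (by R4: tor)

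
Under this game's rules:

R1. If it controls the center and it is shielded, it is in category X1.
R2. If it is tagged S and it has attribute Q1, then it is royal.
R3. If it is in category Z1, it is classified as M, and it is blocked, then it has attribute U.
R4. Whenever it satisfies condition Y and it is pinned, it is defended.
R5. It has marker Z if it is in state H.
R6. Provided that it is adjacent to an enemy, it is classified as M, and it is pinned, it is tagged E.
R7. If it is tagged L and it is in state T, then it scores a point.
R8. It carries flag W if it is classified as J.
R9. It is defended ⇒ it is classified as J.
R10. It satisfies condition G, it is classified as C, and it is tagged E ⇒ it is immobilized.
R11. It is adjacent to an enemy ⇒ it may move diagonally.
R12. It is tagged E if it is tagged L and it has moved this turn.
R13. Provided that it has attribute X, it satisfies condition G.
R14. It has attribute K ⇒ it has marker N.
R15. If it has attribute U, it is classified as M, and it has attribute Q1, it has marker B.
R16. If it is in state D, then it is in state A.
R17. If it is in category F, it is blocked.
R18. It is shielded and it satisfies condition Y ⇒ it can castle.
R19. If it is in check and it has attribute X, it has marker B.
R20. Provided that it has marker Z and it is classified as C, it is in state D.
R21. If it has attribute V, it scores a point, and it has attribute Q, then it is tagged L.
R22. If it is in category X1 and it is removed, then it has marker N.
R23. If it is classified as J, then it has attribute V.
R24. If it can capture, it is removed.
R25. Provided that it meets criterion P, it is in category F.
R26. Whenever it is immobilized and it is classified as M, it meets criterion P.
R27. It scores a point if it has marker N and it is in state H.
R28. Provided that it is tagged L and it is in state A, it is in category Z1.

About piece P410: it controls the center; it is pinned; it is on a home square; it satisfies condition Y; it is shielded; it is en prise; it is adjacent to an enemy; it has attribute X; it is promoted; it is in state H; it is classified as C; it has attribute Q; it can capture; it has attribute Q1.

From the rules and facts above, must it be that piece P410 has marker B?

Forward chaining from the given facts derives: is in category X1, is defended, has marker Z, is classified as J, may move diagonally, satisfies condition G, can castle, is in state D, has attribute V, is removed, carries flag W, is in state A, has marker N, scores a point, is tagged L, is in category Z1.
Rules concluding "it has marker B": R15 needs "it has attribute U"; R19 needs "it is in check" — none of these are established.

No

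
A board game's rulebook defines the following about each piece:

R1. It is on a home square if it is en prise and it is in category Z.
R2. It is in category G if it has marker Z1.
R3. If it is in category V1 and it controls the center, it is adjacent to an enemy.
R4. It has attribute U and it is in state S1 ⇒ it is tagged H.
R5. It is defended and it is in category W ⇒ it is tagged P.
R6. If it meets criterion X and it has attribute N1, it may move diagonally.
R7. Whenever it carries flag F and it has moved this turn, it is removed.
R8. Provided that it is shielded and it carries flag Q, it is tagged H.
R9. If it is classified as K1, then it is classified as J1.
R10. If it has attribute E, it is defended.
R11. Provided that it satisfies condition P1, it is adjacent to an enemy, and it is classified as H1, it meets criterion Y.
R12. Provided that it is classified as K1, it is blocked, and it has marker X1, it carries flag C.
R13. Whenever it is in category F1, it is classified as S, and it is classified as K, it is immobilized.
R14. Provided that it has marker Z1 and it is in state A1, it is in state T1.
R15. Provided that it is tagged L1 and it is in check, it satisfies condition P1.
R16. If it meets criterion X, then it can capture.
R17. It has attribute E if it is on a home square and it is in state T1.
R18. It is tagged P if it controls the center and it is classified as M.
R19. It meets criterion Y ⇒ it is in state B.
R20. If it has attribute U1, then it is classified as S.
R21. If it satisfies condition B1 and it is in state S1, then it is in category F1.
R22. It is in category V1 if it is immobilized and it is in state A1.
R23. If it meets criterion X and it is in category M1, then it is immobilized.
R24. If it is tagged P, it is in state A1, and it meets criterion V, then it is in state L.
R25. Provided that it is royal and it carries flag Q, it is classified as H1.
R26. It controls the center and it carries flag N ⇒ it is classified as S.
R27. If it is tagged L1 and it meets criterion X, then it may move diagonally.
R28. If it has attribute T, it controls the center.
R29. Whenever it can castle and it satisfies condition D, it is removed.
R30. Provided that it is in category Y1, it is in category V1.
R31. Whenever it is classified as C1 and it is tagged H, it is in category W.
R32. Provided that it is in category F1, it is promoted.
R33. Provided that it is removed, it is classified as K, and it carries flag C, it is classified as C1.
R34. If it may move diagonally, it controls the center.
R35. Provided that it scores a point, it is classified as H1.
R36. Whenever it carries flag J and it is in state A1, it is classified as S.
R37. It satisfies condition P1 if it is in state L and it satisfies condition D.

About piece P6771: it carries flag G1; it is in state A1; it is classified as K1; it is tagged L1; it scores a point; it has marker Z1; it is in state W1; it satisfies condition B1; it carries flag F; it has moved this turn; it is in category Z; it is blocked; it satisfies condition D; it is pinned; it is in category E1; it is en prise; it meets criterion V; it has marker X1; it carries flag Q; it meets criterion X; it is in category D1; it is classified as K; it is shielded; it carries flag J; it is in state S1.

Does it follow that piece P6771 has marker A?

Forward chaining from the given facts derives: is on a home square, is in category G, is removed, is tagged H, is classified as J1, carries flag C, is in state T1, can capture, has attribute E, is in category F1, may move diagonally, is promoted, is classified as C1, controls the center, is classified as H1, is classified as S, is defended, is immobilized, is in category V1, is in category W, is adjacent to an enemy, is tagged P, is in state L, satisfies condition P1, meets criterion Y, is in state B.
No rule has "it has marker A" as its conclusion, and it is not among the given facts.

No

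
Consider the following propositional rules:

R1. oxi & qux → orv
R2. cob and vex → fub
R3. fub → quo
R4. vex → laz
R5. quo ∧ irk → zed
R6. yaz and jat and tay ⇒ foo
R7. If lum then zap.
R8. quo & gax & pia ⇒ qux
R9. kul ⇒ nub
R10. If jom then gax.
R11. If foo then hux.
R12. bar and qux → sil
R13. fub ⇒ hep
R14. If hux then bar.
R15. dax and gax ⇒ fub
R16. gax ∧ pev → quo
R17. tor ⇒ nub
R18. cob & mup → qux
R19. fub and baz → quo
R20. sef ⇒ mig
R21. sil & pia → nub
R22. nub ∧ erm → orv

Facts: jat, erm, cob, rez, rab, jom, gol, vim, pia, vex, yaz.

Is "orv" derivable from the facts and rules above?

Forward chaining from the given facts derives: fub, quo, laz, gax, hep, qux.
Rules concluding orv: R1 needs oxi; R22 needs nub — none of these are established.

No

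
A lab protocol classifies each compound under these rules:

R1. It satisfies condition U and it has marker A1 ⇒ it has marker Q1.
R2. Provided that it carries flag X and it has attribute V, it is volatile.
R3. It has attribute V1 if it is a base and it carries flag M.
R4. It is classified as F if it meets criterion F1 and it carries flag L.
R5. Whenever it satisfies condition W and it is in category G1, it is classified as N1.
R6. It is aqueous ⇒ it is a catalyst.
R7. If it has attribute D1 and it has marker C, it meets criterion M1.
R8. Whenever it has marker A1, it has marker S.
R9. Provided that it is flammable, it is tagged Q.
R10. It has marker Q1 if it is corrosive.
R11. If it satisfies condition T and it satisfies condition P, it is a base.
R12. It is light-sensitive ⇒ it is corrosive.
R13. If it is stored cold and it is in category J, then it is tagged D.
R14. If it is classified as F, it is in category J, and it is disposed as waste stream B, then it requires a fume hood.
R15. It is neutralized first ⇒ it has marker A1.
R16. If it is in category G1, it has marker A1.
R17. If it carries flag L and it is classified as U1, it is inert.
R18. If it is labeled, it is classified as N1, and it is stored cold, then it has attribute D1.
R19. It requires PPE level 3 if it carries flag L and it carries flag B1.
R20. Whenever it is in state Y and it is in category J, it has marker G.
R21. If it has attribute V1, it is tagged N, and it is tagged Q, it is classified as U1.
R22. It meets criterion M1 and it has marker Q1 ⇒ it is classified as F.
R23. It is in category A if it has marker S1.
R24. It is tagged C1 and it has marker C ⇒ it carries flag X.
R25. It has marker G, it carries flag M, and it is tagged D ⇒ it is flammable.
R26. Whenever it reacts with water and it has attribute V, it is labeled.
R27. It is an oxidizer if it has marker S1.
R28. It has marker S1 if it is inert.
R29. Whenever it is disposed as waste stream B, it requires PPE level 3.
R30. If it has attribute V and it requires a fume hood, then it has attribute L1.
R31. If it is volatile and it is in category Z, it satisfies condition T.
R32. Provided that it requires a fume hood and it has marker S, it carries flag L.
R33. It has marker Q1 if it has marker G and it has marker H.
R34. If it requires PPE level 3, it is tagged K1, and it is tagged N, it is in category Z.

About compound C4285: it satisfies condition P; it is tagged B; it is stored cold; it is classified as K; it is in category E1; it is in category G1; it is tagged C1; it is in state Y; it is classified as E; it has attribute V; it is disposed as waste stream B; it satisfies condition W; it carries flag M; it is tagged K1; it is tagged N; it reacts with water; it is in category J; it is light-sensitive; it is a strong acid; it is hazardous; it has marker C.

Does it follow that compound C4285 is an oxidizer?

By R5 (it satisfies condition W, it is in category G1): it is classified as N1.
By R12 (it is light-sensitive): it is corrosive.
By R13 (it is stored cold, it is in category J): it is tagged D.
By R16 (it is in category G1): it has marker A1.
By R20 (it is in state Y, it is in category J): it has marker G.
By R24 (it is tagged C1, it has marker C): it carries flag X.
By R25 (it has marker G, it carries flag M, it is tagged D): it is flammable.
By R26 (it reacts with water, it has attribute V): it is labeled.
By R29 (it is disposed as waste stream B): it requires PPE level 3.
By R34 (it requires PPE level 3, it is tagged K1, it is tagged N): it is in category Z.
By R2 (it carries flag X, it has attribute V): it is volatile.
By R8 (it has marker A1): it has marker S.
By R9 (it is flammable): it is tagged Q.
By R10 (it is corrosive): it has marker Q1.
By R18 (it is labeled, it is classified as N1, it is stored cold): it has attribute D1.
By R31 (it is volatile, it is in category Z): it satisfies condition T.
By R7 (it has attribute D1, it has marker C): it meets criterion M1.
By R11 (it satisfies condition T, it satisfies condition P): it is a base.
By R22 (it meets criterion M1, it has marker Q1): it is classified as F.
By R3 (it is a base, it carries flag M): it has attribute V1.
By R14 (it is classified as F, it is in category J, it is disposed as waste stream B): it requires a fume hood.
By R21 (it has attribute V1, it is tagged N, it is tagged Q): it is classified as U1.
By R32 (it requires a fume hood, it has marker S): it carries flag L.
By R17 (it carries flag L, it is classified as U1): it is inert.
By R28 (it is inert): it has marker S1.
By R27 (it has marker S1): it is an oxidizer.

Yes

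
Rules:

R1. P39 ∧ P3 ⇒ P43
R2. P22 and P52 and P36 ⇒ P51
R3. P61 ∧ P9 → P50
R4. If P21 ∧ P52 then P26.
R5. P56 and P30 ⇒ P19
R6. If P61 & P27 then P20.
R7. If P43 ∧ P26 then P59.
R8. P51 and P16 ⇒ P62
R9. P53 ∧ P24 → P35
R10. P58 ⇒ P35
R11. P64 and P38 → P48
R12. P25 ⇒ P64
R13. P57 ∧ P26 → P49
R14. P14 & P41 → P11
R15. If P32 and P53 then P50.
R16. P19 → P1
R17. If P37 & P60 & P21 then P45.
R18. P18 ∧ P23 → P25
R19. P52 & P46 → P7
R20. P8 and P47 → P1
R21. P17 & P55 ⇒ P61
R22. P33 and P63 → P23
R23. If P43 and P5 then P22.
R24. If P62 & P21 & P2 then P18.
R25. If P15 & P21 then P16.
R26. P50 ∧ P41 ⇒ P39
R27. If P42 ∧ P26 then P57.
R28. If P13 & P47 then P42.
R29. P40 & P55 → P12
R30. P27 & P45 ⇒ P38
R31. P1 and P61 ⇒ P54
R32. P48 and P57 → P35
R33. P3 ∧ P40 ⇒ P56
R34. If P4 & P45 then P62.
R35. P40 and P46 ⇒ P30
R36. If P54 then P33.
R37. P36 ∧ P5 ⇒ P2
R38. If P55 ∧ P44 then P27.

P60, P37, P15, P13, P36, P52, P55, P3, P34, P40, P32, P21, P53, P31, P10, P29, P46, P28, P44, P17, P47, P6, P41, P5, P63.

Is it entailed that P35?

P26  (by R4: P21, P52)
P50  (by R15: P32, P53)
P45  (by R17: P37, P60, P21)
P61  (by R21: P17, P55)
P16  (by R25: P15, P21)
P39  (by R26: P50, P41)
P42  (by R28: P13, P47)
P56  (by R33: P3, P40)
P30  (by R35: P40, P46)
P2  (by R37: P36, P5)
P27  (by R38: P55, P44)
P43  (by R1: P39, P3)
P19  (by R5: P56, P30)
P1  (by R16: P19)
P22  (by R23: P43, P5)
P57  (by R27: P42, P26)
P38  (by R30: P27, P45)
P54  (by R31: P1, P61)
P33  (by R36: P54)
P51  (by R2: P22, P52, P36)
P62  (by R8: P51, P16)
P23  (by R22: P33, P63)
P18  (by R24: P62, P21, P2)
P25  (by R18: P18, P23)
P64  (by R12: P25)
P48  (by R11: P64, P38)
P35  (by R32: P48, P57)

Yes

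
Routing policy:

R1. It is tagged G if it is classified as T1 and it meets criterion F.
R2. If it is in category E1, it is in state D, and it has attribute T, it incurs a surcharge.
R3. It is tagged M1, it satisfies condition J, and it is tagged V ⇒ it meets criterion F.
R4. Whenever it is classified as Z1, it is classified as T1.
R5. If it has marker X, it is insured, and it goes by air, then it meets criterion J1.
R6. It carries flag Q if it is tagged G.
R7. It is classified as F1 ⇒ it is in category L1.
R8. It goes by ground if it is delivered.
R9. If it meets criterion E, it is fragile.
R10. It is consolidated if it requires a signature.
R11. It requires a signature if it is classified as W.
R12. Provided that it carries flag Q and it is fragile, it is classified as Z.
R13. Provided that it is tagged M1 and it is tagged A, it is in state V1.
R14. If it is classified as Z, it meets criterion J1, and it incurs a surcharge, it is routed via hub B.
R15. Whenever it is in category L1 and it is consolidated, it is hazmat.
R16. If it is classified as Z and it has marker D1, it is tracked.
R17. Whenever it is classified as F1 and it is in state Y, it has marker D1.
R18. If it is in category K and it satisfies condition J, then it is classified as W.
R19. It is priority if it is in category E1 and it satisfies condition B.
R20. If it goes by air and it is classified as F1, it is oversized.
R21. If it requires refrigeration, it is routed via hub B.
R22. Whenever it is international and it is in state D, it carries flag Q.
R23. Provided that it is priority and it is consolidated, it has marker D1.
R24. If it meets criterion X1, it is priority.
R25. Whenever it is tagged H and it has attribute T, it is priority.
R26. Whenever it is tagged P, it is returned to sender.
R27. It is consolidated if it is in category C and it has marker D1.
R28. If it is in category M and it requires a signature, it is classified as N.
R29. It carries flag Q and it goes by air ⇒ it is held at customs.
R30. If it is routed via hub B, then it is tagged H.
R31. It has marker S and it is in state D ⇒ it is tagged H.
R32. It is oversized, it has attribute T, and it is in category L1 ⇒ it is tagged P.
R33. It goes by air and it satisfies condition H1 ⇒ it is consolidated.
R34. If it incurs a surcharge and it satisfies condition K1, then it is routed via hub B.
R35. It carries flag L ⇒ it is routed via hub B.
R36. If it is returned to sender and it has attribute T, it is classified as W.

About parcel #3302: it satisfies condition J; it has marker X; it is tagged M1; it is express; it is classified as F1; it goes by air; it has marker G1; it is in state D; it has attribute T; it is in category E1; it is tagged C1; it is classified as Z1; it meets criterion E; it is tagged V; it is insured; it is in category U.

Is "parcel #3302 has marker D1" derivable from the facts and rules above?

By R2 (it is in category E1, it is in state D, it has attribute T): it incurs a surcharge.
By R3 (it is tagged M1, it satisfies condition J, it is tagged V): it meets criterion F.
By R4 (it is classified as Z1): it is classified as T1.
By R5 (it has marker X, it is insured, it goes by air): it meets criterion J1.
By R7 (it is classified as F1): it is in category L1.
By R9 (it meets criterion E): it is fragile.
By R20 (it goes by air, it is classified as F1): it is oversized.
By R32 (it is oversized, it has attribute T, it is in category L1): it is tagged P.
By R1 (it is classified as T1, it meets criterion F): it is tagged G.
By R6 (it is tagged G): it carries flag Q.
By R12 (it carries flag Q, it is fragile): it is classified as Z.
By R14 (it is classified as Z, it meets criterion J1, it incurs a surcharge): it is routed via hub B.
By R26 (it is tagged P): it is returned to sender.
By R30 (it is routed via hub B): it is tagged H.
By R36 (it is returned to sender, it has attribute T): it is classified as W.
By R11 (it is classified as W): it requires a signature.
By R25 (it is tagged H, it has attribute T): it is priority.
By R10 (it requires a signature): it is consolidated.
By R23 (it is priority, it is consolidated): it has marker D1.

Yes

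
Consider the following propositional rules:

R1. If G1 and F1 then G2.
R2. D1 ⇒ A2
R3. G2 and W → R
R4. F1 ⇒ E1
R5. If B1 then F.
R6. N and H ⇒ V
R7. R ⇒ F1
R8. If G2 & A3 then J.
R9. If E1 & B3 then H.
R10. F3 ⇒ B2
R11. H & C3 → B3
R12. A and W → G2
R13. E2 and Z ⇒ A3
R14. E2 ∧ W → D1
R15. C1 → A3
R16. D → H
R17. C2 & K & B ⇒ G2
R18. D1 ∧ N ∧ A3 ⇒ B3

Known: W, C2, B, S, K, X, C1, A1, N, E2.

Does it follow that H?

Yes

D1  (by R14: E2, W)
A3  (by R15: C1)
G2  (by R17: C2, K, B)
B3  (by R18: D1, N, A3)
R  (by R3: G2, W)
F1  (by R7: R)
E1  (by R4: F1)
H  (by R9: E1, B3)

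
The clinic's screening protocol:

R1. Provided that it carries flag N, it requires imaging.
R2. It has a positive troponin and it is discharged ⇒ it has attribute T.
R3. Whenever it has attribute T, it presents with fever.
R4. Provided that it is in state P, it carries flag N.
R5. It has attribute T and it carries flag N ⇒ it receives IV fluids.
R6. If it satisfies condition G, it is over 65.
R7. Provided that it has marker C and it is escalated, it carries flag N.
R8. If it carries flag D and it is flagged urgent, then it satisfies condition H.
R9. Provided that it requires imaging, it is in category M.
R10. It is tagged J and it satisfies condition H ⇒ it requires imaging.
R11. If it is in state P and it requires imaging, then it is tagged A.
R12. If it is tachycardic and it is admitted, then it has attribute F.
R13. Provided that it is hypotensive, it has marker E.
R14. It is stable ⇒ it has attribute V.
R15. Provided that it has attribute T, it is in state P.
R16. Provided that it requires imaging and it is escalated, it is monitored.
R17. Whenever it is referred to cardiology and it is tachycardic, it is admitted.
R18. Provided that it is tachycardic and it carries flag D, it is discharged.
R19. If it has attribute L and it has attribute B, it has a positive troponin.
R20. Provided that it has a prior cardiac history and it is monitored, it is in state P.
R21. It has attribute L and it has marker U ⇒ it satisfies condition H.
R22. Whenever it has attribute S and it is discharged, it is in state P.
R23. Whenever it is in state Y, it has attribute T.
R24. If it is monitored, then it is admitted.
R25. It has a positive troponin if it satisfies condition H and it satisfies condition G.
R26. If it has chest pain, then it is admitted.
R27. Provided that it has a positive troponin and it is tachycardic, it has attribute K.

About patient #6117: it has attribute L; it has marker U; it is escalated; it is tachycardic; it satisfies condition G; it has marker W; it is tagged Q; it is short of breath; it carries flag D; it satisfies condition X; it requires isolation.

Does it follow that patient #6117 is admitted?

Yes

By R18 (it is tachycardic, it carries flag D): it is discharged.
By R21 (it has attribute L, it has marker U): it satisfies condition H.
By R25 (it satisfies condition H, it satisfies condition G): it has a positive troponin.
By R2 (it has a positive troponin, it is discharged): it has attribute T.
By R15 (it has attribute T): it is in state P.
By R4 (it is in state P): it carries flag N.
By R1 (it carries flag N): it requires imaging.
By R16 (it requires imaging, it is escalated): it is monitored.
By R24 (it is monitored): it is admitted.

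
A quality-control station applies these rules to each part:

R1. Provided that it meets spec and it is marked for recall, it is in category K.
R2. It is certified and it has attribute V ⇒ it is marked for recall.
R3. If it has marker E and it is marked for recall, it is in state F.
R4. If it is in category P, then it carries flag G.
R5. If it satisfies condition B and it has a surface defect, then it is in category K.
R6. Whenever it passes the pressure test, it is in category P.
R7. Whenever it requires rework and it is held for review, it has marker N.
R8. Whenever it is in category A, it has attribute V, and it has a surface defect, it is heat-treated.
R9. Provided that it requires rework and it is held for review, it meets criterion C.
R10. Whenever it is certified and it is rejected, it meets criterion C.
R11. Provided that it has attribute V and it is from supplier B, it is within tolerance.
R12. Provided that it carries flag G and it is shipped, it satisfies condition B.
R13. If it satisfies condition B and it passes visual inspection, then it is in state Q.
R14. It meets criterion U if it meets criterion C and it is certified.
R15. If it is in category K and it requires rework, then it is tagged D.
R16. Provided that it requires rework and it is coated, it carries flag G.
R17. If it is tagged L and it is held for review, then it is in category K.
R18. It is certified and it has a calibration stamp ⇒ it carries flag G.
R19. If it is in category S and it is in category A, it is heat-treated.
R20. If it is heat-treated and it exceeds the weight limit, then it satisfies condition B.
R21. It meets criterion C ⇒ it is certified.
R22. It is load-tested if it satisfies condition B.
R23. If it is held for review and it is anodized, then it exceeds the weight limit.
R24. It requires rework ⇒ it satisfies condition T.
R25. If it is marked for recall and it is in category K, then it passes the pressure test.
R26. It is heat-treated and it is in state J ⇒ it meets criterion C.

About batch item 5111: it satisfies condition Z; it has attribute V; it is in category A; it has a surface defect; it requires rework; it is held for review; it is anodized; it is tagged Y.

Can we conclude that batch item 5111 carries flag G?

Yes

By R8 (it is in category A, it has attribute V, it has a surface defect): it is heat-treated.
By R9 (it requires rework, it is held for review): it meets criterion C.
By R21 (it meets criterion C): it is certified.
By R23 (it is held for review, it is anodized): it exceeds the weight limit.
By R2 (it is certified, it has attribute V): it is marked for recall.
By R20 (it is heat-treated, it exceeds the weight limit): it satisfies condition B.
By R5 (it satisfies condition B, it has a surface defect): it is in category K.
By R25 (it is marked for recall, it is in category K): it passes the pressure test.
By R6 (it passes the pressure test): it is in category P.
By R4 (it is in category P): it carries flag G.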